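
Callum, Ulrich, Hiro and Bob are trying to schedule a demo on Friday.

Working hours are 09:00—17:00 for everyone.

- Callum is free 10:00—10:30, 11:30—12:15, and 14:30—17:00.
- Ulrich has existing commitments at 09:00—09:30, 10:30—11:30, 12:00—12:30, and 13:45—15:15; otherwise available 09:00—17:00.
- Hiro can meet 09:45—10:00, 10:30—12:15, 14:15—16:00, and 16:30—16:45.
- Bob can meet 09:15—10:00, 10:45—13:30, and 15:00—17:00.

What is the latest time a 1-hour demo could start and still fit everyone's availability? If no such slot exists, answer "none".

Ulrich free within 09:00–17:00: 09:30–10:30, 11:30–12:00, 12:30–13:45, 15:15–17:00.
Callum ∩ Ulrich: 10:00–10:30, 11:30–12:00, 15:15–17:00.
Callum ∩ Ulrich ∩ Hiro: 11:30–12:00, 15:15–16:00, 16:30–16:45.
Callum ∩ Ulrich ∩ Hiro ∩ Bob: 11:30–12:00, 15:15–16:00, 16:30–16:45.
Windows ≥ 60 min: (none).

none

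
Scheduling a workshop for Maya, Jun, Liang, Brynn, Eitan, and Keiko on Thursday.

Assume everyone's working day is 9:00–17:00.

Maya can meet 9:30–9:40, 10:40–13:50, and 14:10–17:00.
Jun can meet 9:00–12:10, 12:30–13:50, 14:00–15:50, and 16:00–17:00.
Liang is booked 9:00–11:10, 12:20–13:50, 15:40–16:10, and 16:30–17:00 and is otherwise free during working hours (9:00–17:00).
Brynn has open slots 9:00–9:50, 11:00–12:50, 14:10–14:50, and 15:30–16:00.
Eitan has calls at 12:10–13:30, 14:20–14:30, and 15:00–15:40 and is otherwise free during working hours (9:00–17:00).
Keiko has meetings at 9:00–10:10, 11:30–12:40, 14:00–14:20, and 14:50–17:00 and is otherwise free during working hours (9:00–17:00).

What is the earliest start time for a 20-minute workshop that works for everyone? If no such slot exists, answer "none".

Liang free within 09:00–17:00: 11:10–12:20, 13:50–15:40, 16:10–16:30.
Eitan free within 09:00–17:00: 09:00–12:10, 13:30–14:20, 14:30–15:00, 15:40–17:00.
Keiko free within 09:00–17:00: 10:10–11:30, 12:40–14:00, 14:20–14:50.
Maya ∩ Jun: 09:30–09:40, 10:40–12:10, 12:30–13:50, 14:10–15:50, 16:00–17:00.
Maya ∩ Jun ∩ Liang: 11:10–12:10, 14:10–15:40, 16:10–16:30.
Maya ∩ Jun ∩ Liang ∩ Brynn: 11:10–12:10, 14:10–14:50, 15:30–15:40.
Maya ∩ Jun ∩ Liang ∩ Brynn ∩ Eitan: 11:10–12:10, 14:10–14:20, 14:30–14:50.
Maya ∩ Jun ∩ Liang ∩ Brynn ∩ Eitan ∩ Keiko: 11:10–11:30, 14:30–14:50.
Windows ≥ 20 min: 11:10–11:30, 14:30–14:50.
Earliest such window starts at 11:10.

11:10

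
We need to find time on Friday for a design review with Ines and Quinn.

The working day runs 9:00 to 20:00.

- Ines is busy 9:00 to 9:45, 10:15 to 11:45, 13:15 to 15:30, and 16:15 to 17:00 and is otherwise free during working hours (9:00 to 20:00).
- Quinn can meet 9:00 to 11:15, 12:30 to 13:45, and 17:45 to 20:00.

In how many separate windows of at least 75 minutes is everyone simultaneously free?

1

Ines free within 09:00–20:00: 09:45–10:15, 11:45–13:15, 15:30–16:15, 17:00–20:00.
Ines ∩ Quinn: 09:45–10:15, 12:30–13:15, 17:45–20:00.
Windows ≥ 75 min: 17:45–20:00.
That's 1 window.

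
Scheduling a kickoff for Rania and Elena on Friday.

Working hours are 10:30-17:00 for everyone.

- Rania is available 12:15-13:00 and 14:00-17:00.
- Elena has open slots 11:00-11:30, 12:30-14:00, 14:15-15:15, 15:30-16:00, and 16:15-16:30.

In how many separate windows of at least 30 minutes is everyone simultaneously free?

3

Rania ∩ Elena: 12:30–13:00, 14:15–15:15, 15:30–16:00, 16:15–16:30.
Windows ≥ 30 min: 12:30–13:00, 14:15–15:15, 15:30–16:00.
That's 3 windows.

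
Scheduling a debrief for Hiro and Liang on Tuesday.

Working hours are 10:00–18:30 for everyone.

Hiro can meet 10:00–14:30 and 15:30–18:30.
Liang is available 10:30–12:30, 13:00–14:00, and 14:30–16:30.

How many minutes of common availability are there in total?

Hiro ∩ Liang: 10:30–12:30, 13:00–14:00, 15:30–16:30.
Total common minutes: 120 + 60 + 60 = 240.

240 minutes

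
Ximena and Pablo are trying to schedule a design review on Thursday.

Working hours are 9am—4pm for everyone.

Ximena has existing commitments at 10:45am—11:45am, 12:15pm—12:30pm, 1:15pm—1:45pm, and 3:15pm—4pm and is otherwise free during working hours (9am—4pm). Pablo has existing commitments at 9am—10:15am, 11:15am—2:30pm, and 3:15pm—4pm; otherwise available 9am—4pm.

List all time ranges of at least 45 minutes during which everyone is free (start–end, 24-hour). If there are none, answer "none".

14:30–15:15

Ximena free within 09:00–16:00: 09:00–10:45, 11:45–12:15, 12:30–13:15, 13:45–15:15.
Pablo free within 09:00–16:00: 10:15–11:15, 14:30–15:15.
Ximena ∩ Pablo: 10:15–10:45, 14:30–15:15.
Windows ≥ 45 min: 14:30–15:15.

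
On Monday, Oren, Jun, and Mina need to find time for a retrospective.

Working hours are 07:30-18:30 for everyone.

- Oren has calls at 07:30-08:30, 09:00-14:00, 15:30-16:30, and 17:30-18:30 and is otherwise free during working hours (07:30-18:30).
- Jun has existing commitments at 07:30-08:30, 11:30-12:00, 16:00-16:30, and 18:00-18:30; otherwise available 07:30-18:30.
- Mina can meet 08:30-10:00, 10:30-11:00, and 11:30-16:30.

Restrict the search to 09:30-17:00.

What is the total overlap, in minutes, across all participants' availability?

Oren free within 07:30–18:30: 08:30–09:00, 14:00–15:30, 16:30–17:30.
Jun free within 07:30–18:30: 08:30–11:30, 12:00–16:00, 16:30–18:00.
Oren ∩ Jun: 08:30–09:00, 14:00–15:30, 16:30–17:30.
Oren ∩ Jun ∩ Mina: 08:30–09:00, 14:00–15:30.
Restricted to 09:30–17:00: 14:00–15:30.
Total common minutes: 90.

90 minutes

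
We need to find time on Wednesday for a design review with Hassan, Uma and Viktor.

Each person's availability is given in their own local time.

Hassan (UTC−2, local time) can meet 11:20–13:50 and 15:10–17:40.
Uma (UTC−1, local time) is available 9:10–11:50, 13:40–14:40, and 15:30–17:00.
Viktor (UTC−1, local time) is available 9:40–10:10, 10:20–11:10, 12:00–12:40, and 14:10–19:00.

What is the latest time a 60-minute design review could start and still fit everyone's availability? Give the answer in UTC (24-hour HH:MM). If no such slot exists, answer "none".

none

Hassan → UTC: 13:20–15:50, 17:10–19:40.
Uma → UTC: 10:10–12:50, 14:40–15:40, 16:30–18:00.
Viktor → UTC: 10:40–11:10, 11:20–12:10, 13:00–13:40, 15:10–20:00.
Hassan ∩ Uma: 14:40–15:40, 17:10–18:00.
Hassan ∩ Uma ∩ Viktor: 15:10–15:40, 17:10–18:00.
Windows ≥ 60 min: (none).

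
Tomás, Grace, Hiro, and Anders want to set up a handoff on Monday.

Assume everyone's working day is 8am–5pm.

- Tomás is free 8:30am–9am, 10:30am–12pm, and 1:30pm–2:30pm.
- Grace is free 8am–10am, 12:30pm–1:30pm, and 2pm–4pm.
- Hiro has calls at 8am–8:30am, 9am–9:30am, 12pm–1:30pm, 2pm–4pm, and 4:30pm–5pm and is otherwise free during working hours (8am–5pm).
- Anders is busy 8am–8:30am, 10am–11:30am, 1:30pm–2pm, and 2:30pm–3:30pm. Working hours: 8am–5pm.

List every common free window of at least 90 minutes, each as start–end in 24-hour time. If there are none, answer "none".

none

Hiro free within 08:00–17:00: 08:30–09:00, 09:30–12:00, 13:30–14:00, 16:00–16:30.
Anders free within 08:00–17:00: 08:30–10:00, 11:30–13:30, 14:00–14:30, 15:30–17:00.
Tomás ∩ Grace: 08:30–09:00, 14:00–14:30.
Tomás ∩ Grace ∩ Hiro: 08:30–09:00.
Tomás ∩ Grace ∩ Hiro ∩ Anders: 08:30–09:00.
Windows ≥ 90 min: (none).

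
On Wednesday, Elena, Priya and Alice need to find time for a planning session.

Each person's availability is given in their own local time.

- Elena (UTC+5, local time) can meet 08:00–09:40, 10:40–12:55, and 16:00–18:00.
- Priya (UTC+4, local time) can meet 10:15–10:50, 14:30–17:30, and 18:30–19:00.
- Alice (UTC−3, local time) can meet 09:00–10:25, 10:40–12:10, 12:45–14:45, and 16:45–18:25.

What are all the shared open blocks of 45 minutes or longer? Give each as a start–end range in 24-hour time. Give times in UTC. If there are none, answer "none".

Elena → UTC: 03:00–04:40, 05:40–07:55, 11:00–13:00.
Priya → UTC: 06:15–06:50, 10:30–13:30, 14:30–15:00.
Alice → UTC: 12:00–13:25, 13:40–15:10, 15:45–17:45, 19:45–21:25.
Elena ∩ Priya: 06:15–06:50, 11:00–13:00.
Elena ∩ Priya ∩ Alice: 12:00–13:00.
Windows ≥ 45 min: 12:00–13:00.

12:00–13:00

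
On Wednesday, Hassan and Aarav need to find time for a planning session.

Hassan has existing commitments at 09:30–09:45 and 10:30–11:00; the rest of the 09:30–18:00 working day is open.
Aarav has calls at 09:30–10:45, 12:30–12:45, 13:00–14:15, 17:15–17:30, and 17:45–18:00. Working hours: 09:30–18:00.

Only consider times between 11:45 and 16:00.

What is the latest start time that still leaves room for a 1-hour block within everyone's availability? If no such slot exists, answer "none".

Hassan free within 09:30–18:00: 09:45–10:30, 11:00–18:00.
Aarav free within 09:30–18:00: 10:45–12:30, 12:45–13:00, 14:15–17:15, 17:30–17:45.
Hassan ∩ Aarav: 11:00–12:30, 12:45–13:00, 14:15–17:15, 17:30–17:45.
Restricted to 11:45–16:00: 11:45–12:30, 12:45–13:00, 14:15–16:00.
Windows ≥ 60 min: 14:15–16:00.
Latest start in the last window 14:15–16:00 is 16:00 − 60 min = 15:00.

15:00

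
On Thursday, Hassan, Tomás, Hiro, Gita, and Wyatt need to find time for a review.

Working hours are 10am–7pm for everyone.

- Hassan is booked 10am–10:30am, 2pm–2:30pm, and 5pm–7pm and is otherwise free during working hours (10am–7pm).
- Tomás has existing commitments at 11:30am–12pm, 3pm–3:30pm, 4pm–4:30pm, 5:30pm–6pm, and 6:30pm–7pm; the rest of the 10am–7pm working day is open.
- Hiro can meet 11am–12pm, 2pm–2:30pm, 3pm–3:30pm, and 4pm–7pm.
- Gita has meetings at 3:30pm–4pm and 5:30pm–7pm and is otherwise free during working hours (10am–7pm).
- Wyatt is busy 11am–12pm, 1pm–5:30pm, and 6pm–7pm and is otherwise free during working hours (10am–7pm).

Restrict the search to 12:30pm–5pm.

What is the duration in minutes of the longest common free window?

Hassan free within 10:00–19:00: 10:30–14:00, 14:30–17:00.
Tomás free within 10:00–19:00: 10:00–11:30, 12:00–15:00, 15:30–16:00, 16:30–17:30, 18:00–18:30.
Gita free within 10:00–19:00: 10:00–15:30, 16:00–17:30.
Wyatt free within 10:00–19:00: 10:00–11:00, 12:00–13:00, 17:30–18:00.
Hassan ∩ Tomás: 10:30–11:30, 12:00–14:00, 14:30–15:00, 15:30–16:00, 16:30–17:00.
Hassan ∩ Tomás ∩ Hiro: 11:00–11:30, 16:30–17:00.
Hassan ∩ Tomás ∩ Hiro ∩ Gita: 11:00–11:30, 16:30–17:00.
Hassan ∩ Tomás ∩ Hiro ∩ Gita ∩ Wyatt: (none).
Restricted to 12:30–17:00: (none).
No common window.

0 minutes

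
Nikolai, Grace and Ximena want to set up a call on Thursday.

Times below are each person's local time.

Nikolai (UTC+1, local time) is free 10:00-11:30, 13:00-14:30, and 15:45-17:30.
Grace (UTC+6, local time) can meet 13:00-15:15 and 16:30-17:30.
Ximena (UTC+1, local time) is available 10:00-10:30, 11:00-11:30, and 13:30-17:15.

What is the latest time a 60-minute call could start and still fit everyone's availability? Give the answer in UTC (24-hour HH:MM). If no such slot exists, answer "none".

none

Nikolai → UTC: 09:00–10:30, 12:00–13:30, 14:45–16:30.
Grace → UTC: 07:00–09:15, 10:30–11:30.
Ximena → UTC: 09:00–09:30, 10:00–10:30, 12:30–16:15.
Nikolai ∩ Grace: 09:00–09:15.
Nikolai ∩ Grace ∩ Ximena: 09:00–09:15.
Windows ≥ 60 min: (none).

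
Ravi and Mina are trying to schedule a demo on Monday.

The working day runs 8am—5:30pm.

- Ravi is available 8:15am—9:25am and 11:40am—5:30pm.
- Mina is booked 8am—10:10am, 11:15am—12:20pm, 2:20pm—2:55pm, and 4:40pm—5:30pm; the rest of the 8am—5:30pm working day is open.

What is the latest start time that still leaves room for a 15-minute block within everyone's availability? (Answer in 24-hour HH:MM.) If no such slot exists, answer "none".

16:25

Mina free within 08:00–17:30: 10:10–11:15, 12:20–14:20, 14:55–16:40.
Ravi ∩ Mina: 12:20–14:20, 14:55–16:40.
Windows ≥ 15 min: 12:20–14:20, 14:55–16:40.
Latest start in the last window 14:55–16:40 is 16:40 − 15 min = 16:25.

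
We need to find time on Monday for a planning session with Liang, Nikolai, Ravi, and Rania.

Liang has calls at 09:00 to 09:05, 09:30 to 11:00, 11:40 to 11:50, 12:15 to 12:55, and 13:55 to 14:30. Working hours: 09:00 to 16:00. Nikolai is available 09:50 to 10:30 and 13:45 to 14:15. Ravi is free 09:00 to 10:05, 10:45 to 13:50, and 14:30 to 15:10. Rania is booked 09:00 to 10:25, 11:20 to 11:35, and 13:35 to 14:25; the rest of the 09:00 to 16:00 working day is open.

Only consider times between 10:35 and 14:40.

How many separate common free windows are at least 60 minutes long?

Liang free within 09:00–16:00: 09:05–09:30, 11:00–11:40, 11:50–12:15, 12:55–13:55, 14:30–16:00.
Rania free within 09:00–16:00: 10:25–11:20, 11:35–13:35, 14:25–16:00.
Liang ∩ Nikolai: 13:45–13:55.
Liang ∩ Nikolai ∩ Ravi: 13:45–13:50.
Liang ∩ Nikolai ∩ Ravi ∩ Rania: (none).
Restricted to 10:35–14:40: (none).
Windows ≥ 60 min: (none).
That's 0 windows.

0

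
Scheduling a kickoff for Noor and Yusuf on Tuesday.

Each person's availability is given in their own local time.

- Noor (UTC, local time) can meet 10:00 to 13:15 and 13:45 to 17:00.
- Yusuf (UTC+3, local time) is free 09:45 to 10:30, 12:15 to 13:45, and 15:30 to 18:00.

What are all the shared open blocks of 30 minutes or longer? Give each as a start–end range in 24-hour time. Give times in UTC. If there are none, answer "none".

Noor → UTC: 10:00–13:15, 13:45–17:00.
Yusuf → UTC: 06:45–07:30, 09:15–10:45, 12:30–15:00.
Noor ∩ Yusuf: 10:00–10:45, 12:30–13:15, 13:45–15:00.
Windows ≥ 30 min: 10:00–10:45, 12:30–13:15, 13:45–15:00.

10:00–10:45, 12:30–13:15, 13:45–15:00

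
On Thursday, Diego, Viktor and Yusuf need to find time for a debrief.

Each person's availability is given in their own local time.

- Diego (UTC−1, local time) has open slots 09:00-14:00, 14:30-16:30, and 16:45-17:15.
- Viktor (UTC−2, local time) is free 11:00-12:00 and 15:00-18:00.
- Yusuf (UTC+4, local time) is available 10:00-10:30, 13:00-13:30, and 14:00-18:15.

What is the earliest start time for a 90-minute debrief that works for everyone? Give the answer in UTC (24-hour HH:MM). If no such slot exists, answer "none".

Diego → UTC: 10:00–15:00, 15:30–17:30, 17:45–18:15.
Viktor → UTC: 13:00–14:00, 17:00–20:00.
Yusuf → UTC: 06:00–06:30, 09:00–09:30, 10:00–14:15.
Diego ∩ Viktor: 13:00–14:00, 17:00–17:30, 17:45–18:15.
Diego ∩ Viktor ∩ Yusuf: 13:00–14:00.
Windows ≥ 90 min: (none).

none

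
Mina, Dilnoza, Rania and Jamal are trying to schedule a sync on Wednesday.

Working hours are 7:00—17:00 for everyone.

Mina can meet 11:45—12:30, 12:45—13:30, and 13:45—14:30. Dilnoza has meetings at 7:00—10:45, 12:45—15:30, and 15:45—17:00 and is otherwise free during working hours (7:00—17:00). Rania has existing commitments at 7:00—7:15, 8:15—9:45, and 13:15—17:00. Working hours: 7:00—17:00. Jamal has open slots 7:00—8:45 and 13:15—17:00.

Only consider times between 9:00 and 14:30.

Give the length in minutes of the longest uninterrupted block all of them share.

0 minutes

Dilnoza free within 07:00–17:00: 10:45–12:45, 15:30–15:45.
Rania free within 07:00–17:00: 07:15–08:15, 09:45–13:15.
Mina ∩ Dilnoza: 11:45–12:30.
Mina ∩ Dilnoza ∩ Rania: 11:45–12:30.
Mina ∩ Dilnoza ∩ Rania ∩ Jamal: (none).
Restricted to 09:00–14:30: (none).
No common window.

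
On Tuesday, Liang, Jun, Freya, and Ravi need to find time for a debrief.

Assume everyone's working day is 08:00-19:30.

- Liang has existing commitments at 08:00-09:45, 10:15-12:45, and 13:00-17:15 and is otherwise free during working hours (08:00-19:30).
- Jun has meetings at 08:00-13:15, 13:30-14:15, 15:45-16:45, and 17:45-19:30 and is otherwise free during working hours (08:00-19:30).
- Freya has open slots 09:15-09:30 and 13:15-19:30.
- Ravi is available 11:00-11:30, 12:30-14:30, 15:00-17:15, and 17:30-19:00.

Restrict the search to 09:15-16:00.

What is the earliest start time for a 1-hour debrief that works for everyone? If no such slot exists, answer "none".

none

Liang free within 08:00–19:30: 09:45–10:15, 12:45–13:00, 17:15–19:30.
Jun free within 08:00–19:30: 13:15–13:30, 14:15–15:45, 16:45–17:45.
Liang ∩ Jun: 17:15–17:45.
Liang ∩ Jun ∩ Freya: 17:15–17:45.
Liang ∩ Jun ∩ Freya ∩ Ravi: 17:30–17:45.
Restricted to 09:15–16:00: (none).
Windows ≥ 60 min: (none).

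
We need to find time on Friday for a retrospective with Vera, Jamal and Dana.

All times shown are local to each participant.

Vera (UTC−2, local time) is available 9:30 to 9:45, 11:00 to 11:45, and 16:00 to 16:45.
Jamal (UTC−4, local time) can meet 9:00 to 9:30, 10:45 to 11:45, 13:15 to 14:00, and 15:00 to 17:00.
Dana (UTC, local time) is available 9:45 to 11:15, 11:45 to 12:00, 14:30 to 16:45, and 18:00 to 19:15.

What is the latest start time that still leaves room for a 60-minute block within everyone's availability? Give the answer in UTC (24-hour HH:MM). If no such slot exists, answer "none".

none

Vera → UTC: 11:30–11:45, 13:00–13:45, 18:00–18:45.
Jamal → UTC: 13:00–13:30, 14:45–15:45, 17:15–18:00, 19:00–21:00.
Dana → UTC: 09:45–11:15, 11:45–12:00, 14:30–16:45, 18:00–19:15.
Vera ∩ Jamal: 13:00–13:30.
Vera ∩ Jamal ∩ Dana: (none).
Windows ≥ 60 min: (none).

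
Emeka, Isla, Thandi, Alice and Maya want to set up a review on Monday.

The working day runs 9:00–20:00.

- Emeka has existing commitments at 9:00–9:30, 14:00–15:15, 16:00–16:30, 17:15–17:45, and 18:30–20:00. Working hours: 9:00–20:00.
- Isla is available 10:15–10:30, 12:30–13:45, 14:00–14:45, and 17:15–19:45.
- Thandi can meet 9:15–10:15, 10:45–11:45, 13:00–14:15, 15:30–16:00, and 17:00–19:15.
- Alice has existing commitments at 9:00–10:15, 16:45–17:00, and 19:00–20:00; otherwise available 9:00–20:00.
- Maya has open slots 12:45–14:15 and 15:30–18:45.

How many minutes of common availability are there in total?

Emeka free within 09:00–20:00: 09:30–14:00, 15:15–16:00, 16:30–17:15, 17:45–18:30.
Alice free within 09:00–20:00: 10:15–16:45, 17:00–19:00.
Emeka ∩ Isla: 10:15–10:30, 12:30–13:45, 17:45–18:30.
Emeka ∩ Isla ∩ Thandi: 13:00–13:45, 17:45–18:30.
Emeka ∩ Isla ∩ Thandi ∩ Alice: 13:00–13:45, 17:45–18:30.
Emeka ∩ Isla ∩ Thandi ∩ Alice ∩ Maya: 13:00–13:45, 17:45–18:30.
Total common minutes: 45 + 45 = 90.

90 minutes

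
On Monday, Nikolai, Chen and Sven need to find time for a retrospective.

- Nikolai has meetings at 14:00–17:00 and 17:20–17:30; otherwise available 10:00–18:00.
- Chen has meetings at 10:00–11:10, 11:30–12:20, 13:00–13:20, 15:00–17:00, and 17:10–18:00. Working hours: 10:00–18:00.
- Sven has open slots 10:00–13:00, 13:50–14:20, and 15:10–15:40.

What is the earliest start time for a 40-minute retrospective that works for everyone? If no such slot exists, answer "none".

12:20

Nikolai free within 10:00–18:00: 10:00–14:00, 17:00–17:20, 17:30–18:00.
Chen free within 10:00–18:00: 11:10–11:30, 12:20–13:00, 13:20–15:00, 17:00–17:10.
Nikolai ∩ Chen: 11:10–11:30, 12:20–13:00, 13:20–14:00, 17:00–17:10.
Nikolai ∩ Chen ∩ Sven: 11:10–11:30, 12:20–13:00, 13:50–14:00.
Windows ≥ 40 min: 12:20–13:00.
Earliest such window starts at 12:20.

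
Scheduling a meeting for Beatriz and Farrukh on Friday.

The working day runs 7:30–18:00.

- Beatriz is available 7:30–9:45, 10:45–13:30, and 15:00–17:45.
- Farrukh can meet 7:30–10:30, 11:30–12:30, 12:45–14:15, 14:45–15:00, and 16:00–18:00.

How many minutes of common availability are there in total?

Beatriz ∩ Farrukh: 07:30–09:45, 11:30–12:30, 12:45–13:30, 16:00–17:45.
Total common minutes: 135 + 60 + 45 + 105 = 345.

345 minutes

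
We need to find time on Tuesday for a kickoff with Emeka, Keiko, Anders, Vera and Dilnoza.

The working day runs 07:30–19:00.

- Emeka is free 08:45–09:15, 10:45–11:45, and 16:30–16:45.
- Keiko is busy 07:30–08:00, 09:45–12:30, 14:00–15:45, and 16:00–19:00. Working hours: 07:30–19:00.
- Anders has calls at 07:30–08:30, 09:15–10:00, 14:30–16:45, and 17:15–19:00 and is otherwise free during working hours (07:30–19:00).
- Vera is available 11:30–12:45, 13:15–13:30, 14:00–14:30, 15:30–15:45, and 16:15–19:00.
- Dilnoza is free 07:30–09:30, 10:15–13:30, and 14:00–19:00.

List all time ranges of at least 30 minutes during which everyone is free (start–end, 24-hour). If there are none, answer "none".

Keiko free within 07:30–19:00: 08:00–09:45, 12:30–14:00, 15:45–16:00.
Anders free within 07:30–19:00: 08:30–09:15, 10:00–14:30, 16:45–17:15.
Emeka ∩ Keiko: 08:45–09:15.
Emeka ∩ Keiko ∩ Anders: 08:45–09:15.
Emeka ∩ Keiko ∩ Anders ∩ Vera: (none).
Emeka ∩ Keiko ∩ Anders ∩ Vera ∩ Dilnoza: (none).
Windows ≥ 30 min: (none).

none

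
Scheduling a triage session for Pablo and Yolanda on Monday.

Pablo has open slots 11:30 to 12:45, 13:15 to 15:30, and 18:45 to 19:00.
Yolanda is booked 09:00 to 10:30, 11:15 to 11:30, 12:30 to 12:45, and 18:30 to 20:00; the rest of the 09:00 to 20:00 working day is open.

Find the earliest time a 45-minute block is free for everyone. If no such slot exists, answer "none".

11:30

Yolanda free within 09:00–20:00: 10:30–11:15, 11:30–12:30, 12:45–18:30.
Pablo ∩ Yolanda: 11:30–12:30, 13:15–15:30.
Windows ≥ 45 min: 11:30–12:30, 13:15–15:30.
Earliest such window starts at 11:30.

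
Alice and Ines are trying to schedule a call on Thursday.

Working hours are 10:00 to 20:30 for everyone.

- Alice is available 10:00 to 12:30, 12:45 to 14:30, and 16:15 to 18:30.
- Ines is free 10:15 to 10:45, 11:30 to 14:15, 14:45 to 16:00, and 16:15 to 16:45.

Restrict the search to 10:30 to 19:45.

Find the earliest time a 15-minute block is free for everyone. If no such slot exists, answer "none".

10:30

Alice ∩ Ines: 10:15–10:45, 11:30–12:30, 12:45–14:15, 16:15–16:45.
Restricted to 10:30–19:45: 10:30–10:45, 11:30–12:30, 12:45–14:15, 16:15–16:45.
Windows ≥ 15 min: 10:30–10:45, 11:30–12:30, 12:45–14:15, 16:15–16:45.
Earliest such window starts at 10:30.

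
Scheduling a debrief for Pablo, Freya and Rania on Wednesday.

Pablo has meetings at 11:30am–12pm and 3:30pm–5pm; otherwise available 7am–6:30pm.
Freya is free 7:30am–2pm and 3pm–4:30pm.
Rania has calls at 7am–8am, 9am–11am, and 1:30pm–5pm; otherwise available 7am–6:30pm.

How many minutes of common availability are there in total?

180 minutes

Pablo free within 07:00–18:30: 07:00–11:30, 12:00–15:30, 17:00–18:30.
Rania free within 07:00–18:30: 08:00–09:00, 11:00–13:30, 17:00–18:30.
Pablo ∩ Freya: 07:30–11:30, 12:00–14:00, 15:00–15:30.
Pablo ∩ Freya ∩ Rania: 08:00–09:00, 11:00–11:30, 12:00–13:30.
Total common minutes: 60 + 30 + 90 = 180.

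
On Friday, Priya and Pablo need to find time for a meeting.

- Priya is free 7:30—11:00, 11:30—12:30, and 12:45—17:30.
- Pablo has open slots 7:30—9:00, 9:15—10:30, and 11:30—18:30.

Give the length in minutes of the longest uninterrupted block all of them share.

285 minutes

Priya ∩ Pablo: 07:30–09:00, 09:15–10:30, 11:30–12:30, 12:45–17:30.
Common window lengths: 90, 75, 60, 285 min; longest is 285.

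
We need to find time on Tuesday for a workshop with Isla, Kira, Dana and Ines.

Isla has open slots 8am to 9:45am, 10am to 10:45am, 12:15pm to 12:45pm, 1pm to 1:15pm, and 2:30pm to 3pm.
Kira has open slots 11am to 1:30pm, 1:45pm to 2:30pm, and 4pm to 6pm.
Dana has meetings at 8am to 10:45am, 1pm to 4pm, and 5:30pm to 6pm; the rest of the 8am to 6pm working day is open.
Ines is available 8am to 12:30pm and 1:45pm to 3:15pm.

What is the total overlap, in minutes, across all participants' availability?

15 minutes

Dana free within 08:00–18:00: 10:45–13:00, 16:00–17:30.
Isla ∩ Kira: 12:15–12:45, 13:00–13:15.
Isla ∩ Kira ∩ Dana: 12:15–12:45.
Isla ∩ Kira ∩ Dana ∩ Ines: 12:15–12:30.
Total common minutes: 15.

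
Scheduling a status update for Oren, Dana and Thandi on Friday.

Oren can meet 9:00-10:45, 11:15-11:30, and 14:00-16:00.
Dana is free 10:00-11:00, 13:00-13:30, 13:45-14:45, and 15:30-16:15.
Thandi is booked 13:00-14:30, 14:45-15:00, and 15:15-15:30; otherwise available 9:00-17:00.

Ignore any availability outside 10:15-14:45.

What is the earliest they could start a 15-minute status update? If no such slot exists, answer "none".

10:15

Thandi free within 09:00–17:00: 09:00–13:00, 14:30–14:45, 15:00–15:15, 15:30–17:00.
Oren ∩ Dana: 10:00–10:45, 14:00–14:45, 15:30–16:00.
Oren ∩ Dana ∩ Thandi: 10:00–10:45, 14:30–14:45, 15:30–16:00.
Restricted to 10:15–14:45: 10:15–10:45, 14:30–14:45.
Windows ≥ 15 min: 10:15–10:45, 14:30–14:45.
Earliest such window starts at 10:15.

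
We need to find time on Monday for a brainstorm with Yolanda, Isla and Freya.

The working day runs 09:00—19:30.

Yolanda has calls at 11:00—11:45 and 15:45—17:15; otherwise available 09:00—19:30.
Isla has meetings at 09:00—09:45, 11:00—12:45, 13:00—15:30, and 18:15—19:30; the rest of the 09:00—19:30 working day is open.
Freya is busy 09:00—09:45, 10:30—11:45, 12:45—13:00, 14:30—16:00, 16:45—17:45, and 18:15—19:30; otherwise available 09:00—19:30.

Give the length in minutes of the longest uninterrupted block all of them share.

Yolanda free within 09:00–19:30: 09:00–11:00, 11:45–15:45, 17:15–19:30.
Isla free within 09:00–19:30: 09:45–11:00, 12:45–13:00, 15:30–18:15.
Freya free within 09:00–19:30: 09:45–10:30, 11:45–12:45, 13:00–14:30, 16:00–16:45, 17:45–18:15.
Yolanda ∩ Isla: 09:45–11:00, 12:45–13:00, 15:30–15:45, 17:15–18:15.
Yolanda ∩ Isla ∩ Freya: 09:45–10:30, 17:45–18:15.
Common window lengths: 45, 30 min; longest is 45.

45 minutes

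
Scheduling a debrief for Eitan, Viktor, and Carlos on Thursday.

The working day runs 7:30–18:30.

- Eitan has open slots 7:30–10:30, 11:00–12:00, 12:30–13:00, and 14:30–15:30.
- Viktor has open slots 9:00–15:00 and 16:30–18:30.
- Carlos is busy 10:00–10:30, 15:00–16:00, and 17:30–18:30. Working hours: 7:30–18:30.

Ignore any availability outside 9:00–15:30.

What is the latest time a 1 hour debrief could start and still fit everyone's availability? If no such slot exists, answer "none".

11:00

Carlos free within 07:30–18:30: 07:30–10:00, 10:30–15:00, 16:00–17:30.
Eitan ∩ Viktor: 09:00–10:30, 11:00–12:00, 12:30–13:00, 14:30–15:00.
Eitan ∩ Viktor ∩ Carlos: 09:00–10:00, 11:00–12:00, 12:30–13:00, 14:30–15:00.
Restricted to 09:00–15:30: 09:00–10:00, 11:00–12:00, 12:30–13:00, 14:30–15:00.
Windows ≥ 60 min: 09:00–10:00, 11:00–12:00.
Latest start in the last window 11:00–12:00 is 12:00 − 60 min = 11:00.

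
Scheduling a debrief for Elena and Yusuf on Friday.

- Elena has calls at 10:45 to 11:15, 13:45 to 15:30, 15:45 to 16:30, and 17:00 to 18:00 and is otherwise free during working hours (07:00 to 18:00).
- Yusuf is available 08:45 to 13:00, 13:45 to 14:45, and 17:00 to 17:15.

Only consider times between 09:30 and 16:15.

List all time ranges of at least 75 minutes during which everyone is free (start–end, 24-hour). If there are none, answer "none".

Elena free within 07:00–18:00: 07:00–10:45, 11:15–13:45, 15:30–15:45, 16:30–17:00.
Elena ∩ Yusuf: 08:45–10:45, 11:15–13:00.
Restricted to 09:30–16:15: 09:30–10:45, 11:15–13:00.
Windows ≥ 75 min: 09:30–10:45, 11:15–13:00.

09:30–10:45, 11:15–13:00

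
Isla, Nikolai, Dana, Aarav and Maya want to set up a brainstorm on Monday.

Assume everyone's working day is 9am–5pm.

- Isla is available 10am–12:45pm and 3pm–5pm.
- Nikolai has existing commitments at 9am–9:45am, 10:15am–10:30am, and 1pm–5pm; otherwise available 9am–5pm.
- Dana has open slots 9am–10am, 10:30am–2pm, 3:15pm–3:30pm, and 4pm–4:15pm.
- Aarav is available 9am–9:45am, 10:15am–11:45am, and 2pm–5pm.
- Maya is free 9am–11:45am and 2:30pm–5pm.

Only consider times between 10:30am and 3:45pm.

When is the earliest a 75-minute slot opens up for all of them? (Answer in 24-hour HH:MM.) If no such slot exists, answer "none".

10:30

Nikolai free within 09:00–17:00: 09:45–10:15, 10:30–13:00.
Isla ∩ Nikolai: 10:00–10:15, 10:30–12:45.
Isla ∩ Nikolai ∩ Dana: 10:30–12:45.
Isla ∩ Nikolai ∩ Dana ∩ Aarav: 10:30–11:45.
Isla ∩ Nikolai ∩ Dana ∩ Aarav ∩ Maya: 10:30–11:45.
Restricted to 10:30–15:45: 10:30–11:45.
Windows ≥ 75 min: 10:30–11:45.
Earliest such window starts at 10:30.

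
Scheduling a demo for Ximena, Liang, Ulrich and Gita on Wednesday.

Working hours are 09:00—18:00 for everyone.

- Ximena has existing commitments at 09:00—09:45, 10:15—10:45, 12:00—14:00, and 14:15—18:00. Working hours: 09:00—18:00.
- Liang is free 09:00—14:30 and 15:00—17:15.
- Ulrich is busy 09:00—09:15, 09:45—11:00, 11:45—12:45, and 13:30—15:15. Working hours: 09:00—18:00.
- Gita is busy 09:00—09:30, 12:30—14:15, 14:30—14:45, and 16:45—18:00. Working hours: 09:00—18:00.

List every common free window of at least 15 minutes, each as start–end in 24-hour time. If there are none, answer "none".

Ximena free within 09:00–18:00: 09:45–10:15, 10:45–12:00, 14:00–14:15.
Ulrich free within 09:00–18:00: 09:15–09:45, 11:00–11:45, 12:45–13:30, 15:15–18:00.
Gita free within 09:00–18:00: 09:30–12:30, 14:15–14:30, 14:45–16:45.
Ximena ∩ Liang: 09:45–10:15, 10:45–12:00, 14:00–14:15.
Ximena ∩ Liang ∩ Ulrich: 11:00–11:45.
Ximena ∩ Liang ∩ Ulrich ∩ Gita: 11:00–11:45.
Windows ≥ 15 min: 11:00–11:45.

11:00–11:45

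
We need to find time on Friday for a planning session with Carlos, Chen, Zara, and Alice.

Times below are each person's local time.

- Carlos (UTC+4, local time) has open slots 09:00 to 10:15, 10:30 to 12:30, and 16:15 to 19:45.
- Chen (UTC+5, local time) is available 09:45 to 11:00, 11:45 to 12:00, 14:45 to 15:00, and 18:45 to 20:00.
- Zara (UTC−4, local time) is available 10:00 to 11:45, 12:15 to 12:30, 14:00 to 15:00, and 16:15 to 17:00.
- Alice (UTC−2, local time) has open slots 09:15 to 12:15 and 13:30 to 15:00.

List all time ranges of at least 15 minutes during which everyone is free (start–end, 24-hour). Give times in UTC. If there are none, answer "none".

14:00–14:15

Carlos → UTC: 05:00–06:15, 06:30–08:30, 12:15–15:45.
Chen → UTC: 04:45–06:00, 06:45–07:00, 09:45–10:00, 13:45–15:00.
Zara → UTC: 14:00–15:45, 16:15–16:30, 18:00–19:00, 20:15–21:00.
Alice → UTC: 11:15–14:15, 15:30–17:00.
Carlos ∩ Chen: 05:00–06:00, 06:45–07:00, 13:45–15:00.
Carlos ∩ Chen ∩ Zara: 14:00–15:00.
Carlos ∩ Chen ∩ Zara ∩ Alice: 14:00–14:15.
Windows ≥ 15 min: 14:00–14:15.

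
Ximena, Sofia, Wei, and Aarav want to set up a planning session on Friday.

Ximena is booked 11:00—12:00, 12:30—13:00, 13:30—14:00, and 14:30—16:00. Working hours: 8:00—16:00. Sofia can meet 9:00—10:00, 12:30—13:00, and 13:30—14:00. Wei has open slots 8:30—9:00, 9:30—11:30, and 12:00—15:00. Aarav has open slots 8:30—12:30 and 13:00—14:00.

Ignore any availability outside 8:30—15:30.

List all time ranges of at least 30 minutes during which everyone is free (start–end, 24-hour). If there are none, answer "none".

09:30–10:00

Ximena free within 08:00–16:00: 08:00–11:00, 12:00–12:30, 13:00–13:30, 14:00–14:30.
Ximena ∩ Sofia: 09:00–10:00.
Ximena ∩ Sofia ∩ Wei: 09:30–10:00.
Ximena ∩ Sofia ∩ Wei ∩ Aarav: 09:30–10:00.
Restricted to 08:30–15:30: 09:30–10:00.
Windows ≥ 30 min: 09:30–10:00.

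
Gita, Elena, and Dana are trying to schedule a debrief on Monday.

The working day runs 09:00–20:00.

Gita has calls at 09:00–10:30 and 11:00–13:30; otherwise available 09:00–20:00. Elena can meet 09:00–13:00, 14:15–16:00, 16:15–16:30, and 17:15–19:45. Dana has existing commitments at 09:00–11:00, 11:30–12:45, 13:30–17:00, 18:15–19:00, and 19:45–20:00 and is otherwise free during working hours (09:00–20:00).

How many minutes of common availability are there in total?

Gita free within 09:00–20:00: 10:30–11:00, 13:30–20:00.
Dana free within 09:00–20:00: 11:00–11:30, 12:45–13:30, 17:00–18:15, 19:00–19:45.
Gita ∩ Elena: 10:30–11:00, 14:15–16:00, 16:15–16:30, 17:15–19:45.
Gita ∩ Elena ∩ Dana: 17:15–18:15, 19:00–19:45.
Total common minutes: 60 + 45 = 105.

105 minutes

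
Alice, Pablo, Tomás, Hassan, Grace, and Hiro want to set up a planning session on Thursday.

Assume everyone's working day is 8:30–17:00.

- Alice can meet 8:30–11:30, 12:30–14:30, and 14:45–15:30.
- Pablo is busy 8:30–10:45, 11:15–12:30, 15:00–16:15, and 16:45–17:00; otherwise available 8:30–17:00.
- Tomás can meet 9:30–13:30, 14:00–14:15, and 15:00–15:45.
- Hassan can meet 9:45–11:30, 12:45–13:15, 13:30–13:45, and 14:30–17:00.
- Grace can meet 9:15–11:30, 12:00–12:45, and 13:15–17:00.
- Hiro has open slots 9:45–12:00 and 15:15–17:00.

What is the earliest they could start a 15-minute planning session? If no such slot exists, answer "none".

Pablo free within 08:30–17:00: 10:45–11:15, 12:30–15:00, 16:15–16:45.
Alice ∩ Pablo: 10:45–11:15, 12:30–14:30, 14:45–15:00.
Alice ∩ Pablo ∩ Tomás: 10:45–11:15, 12:30–13:30, 14:00–14:15.
Alice ∩ Pablo ∩ Tomás ∩ Hassan: 10:45–11:15, 12:45–13:15.
Alice ∩ Pablo ∩ Tomás ∩ Hassan ∩ Grace: 10:45–11:15.
Alice ∩ Pablo ∩ Tomás ∩ Hassan ∩ Grace ∩ Hiro: 10:45–11:15.
Windows ≥ 15 min: 10:45–11:15.
Earliest such window starts at 10:45.

10:45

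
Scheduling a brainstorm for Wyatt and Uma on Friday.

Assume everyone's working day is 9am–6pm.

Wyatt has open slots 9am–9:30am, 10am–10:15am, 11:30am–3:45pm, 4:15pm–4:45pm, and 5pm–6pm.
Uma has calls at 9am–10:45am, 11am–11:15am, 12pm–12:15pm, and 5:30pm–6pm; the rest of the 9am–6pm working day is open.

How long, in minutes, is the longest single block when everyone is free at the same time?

Uma free within 09:00–18:00: 10:45–11:00, 11:15–12:00, 12:15–17:30.
Wyatt ∩ Uma: 11:30–12:00, 12:15–15:45, 16:15–16:45, 17:00–17:30.
Common window lengths: 30, 210, 30, 30 min; longest is 210.

210 minutes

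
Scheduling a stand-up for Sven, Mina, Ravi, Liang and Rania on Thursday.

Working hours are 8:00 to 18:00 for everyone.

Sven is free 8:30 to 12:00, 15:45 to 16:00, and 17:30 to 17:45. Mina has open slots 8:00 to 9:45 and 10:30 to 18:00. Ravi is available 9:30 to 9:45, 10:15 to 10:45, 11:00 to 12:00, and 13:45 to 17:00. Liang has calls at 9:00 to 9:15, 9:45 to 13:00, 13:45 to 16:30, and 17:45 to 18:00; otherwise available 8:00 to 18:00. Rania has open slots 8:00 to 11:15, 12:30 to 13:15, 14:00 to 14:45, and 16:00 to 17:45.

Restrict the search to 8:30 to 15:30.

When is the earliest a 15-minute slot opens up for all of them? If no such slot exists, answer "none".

09:30

Liang free within 08:00–18:00: 08:00–09:00, 09:15–09:45, 13:00–13:45, 16:30–17:45.
Sven ∩ Mina: 08:30–09:45, 10:30–12:00, 15:45–16:00, 17:30–17:45.
Sven ∩ Mina ∩ Ravi: 09:30–09:45, 10:30–10:45, 11:00–12:00, 15:45–16:00.
Sven ∩ Mina ∩ Ravi ∩ Liang: 09:30–09:45.
Sven ∩ Mina ∩ Ravi ∩ Liang ∩ Rania: 09:30–09:45.
Restricted to 08:30–15:30: 09:30–09:45.
Windows ≥ 15 min: 09:30–09:45.
Earliest such window starts at 09:30.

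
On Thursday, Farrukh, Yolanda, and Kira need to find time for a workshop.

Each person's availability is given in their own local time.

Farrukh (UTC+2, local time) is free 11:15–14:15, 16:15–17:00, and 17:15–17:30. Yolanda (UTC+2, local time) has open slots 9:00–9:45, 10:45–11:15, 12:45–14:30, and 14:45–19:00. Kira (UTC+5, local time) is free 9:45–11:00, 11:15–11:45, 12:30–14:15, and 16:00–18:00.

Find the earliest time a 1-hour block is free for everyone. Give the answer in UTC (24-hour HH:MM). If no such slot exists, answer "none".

Farrukh → UTC: 09:15–12:15, 14:15–15:00, 15:15–15:30.
Yolanda → UTC: 07:00–07:45, 08:45–09:15, 10:45–12:30, 12:45–17:00.
Kira → UTC: 04:45–06:00, 06:15–06:45, 07:30–09:15, 11:00–13:00.
Farrukh ∩ Yolanda: 10:45–12:15, 14:15–15:00, 15:15–15:30.
Farrukh ∩ Yolanda ∩ Kira: 11:00–12:15.
Windows ≥ 60 min: 11:00–12:15.
Earliest such window starts at 11:00.

11:00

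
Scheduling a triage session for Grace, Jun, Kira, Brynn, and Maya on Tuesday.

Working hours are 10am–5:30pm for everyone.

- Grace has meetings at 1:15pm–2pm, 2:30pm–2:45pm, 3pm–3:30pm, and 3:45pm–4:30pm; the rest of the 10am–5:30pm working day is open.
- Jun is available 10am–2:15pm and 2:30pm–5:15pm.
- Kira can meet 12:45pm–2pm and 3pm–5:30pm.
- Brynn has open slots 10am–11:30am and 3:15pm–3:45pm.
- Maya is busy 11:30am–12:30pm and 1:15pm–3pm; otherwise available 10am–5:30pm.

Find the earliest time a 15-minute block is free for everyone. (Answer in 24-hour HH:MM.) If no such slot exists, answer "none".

Grace free within 10:00–17:30: 10:00–13:15, 14:00–14:30, 14:45–15:00, 15:30–15:45, 16:30–17:30.
Maya free within 10:00–17:30: 10:00–11:30, 12:30–13:15, 15:00–17:30.
Grace ∩ Jun: 10:00–13:15, 14:00–14:15, 14:45–15:00, 15:30–15:45, 16:30–17:15.
Grace ∩ Jun ∩ Kira: 12:45–13:15, 15:30–15:45, 16:30–17:15.
Grace ∩ Jun ∩ Kira ∩ Brynn: 15:30–15:45.
Grace ∩ Jun ∩ Kira ∩ Brynn ∩ Maya: 15:30–15:45.
Windows ≥ 15 min: 15:30–15:45.
Earliest such window starts at 15:30.

15:30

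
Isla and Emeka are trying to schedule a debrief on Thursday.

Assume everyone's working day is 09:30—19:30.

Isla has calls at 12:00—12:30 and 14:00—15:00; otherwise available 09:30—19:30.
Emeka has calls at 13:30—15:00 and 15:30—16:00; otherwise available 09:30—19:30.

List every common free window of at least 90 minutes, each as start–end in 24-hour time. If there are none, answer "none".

09:30–12:00, 16:00–19:30

Isla free within 09:30–19:30: 09:30–12:00, 12:30–14:00, 15:00–19:30.
Emeka free within 09:30–19:30: 09:30–13:30, 15:00–15:30, 16:00–19:30.
Isla ∩ Emeka: 09:30–12:00, 12:30–13:30, 15:00–15:30, 16:00–19:30.
Windows ≥ 90 min: 09:30–12:00, 16:00–19:30.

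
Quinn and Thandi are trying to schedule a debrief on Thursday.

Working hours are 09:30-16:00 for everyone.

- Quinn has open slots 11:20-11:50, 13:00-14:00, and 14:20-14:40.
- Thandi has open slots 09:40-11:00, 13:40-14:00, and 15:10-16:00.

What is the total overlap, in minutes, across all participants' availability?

20 minutes

Quinn ∩ Thandi: 13:40–14:00.
Total common minutes: 20.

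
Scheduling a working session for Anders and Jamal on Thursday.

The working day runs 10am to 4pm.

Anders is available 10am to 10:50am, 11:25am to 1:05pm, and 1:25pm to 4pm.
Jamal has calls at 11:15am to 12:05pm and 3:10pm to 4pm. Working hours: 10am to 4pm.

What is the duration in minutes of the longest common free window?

105 minutes

Jamal free within 10:00–16:00: 10:00–11:15, 12:05–15:10.
Anders ∩ Jamal: 10:00–10:50, 12:05–13:05, 13:25–15:10.
Common window lengths: 50, 60, 105 min; longest is 105.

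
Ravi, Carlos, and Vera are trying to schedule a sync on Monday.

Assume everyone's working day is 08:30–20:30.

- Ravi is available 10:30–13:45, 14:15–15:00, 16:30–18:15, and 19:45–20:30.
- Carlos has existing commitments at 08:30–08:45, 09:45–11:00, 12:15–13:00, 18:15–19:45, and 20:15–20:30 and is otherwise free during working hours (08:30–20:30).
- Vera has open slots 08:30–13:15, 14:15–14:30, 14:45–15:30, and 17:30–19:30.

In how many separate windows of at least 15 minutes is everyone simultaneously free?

Carlos free within 08:30–20:30: 08:45–09:45, 11:00–12:15, 13:00–18:15, 19:45–20:15.
Ravi ∩ Carlos: 11:00–12:15, 13:00–13:45, 14:15–15:00, 16:30–18:15, 19:45–20:15.
Ravi ∩ Carlos ∩ Vera: 11:00–12:15, 13:00–13:15, 14:15–14:30, 14:45–15:00, 17:30–18:15.
Windows ≥ 15 min: 11:00–12:15, 13:00–13:15, 14:15–14:30, 14:45–15:00, 17:30–18:15.
That's 5 windows.

5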